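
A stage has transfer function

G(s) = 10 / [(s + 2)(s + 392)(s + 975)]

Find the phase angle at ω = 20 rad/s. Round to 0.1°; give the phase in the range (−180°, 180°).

-88.4°

At s = jω = j20:
pole (s+2): 2 + j20 → |·| = √(2²+20²) = √404 ≈ 20.1, ∠ = arctan(20/2) ≈ 84.29°
pole (s+392): 392 + j20 → |·| = √(392²+20²) = √154064 ≈ 392.51, ∠ = arctan(20/392) ≈ 2.92°
pole (s+975): 975 + j20 → |·| = √(975²+20²) = √951025 ≈ 975.21, ∠ = arctan(20/975) ≈ 1.18°
∠G = 0.00° − 88.39° = -88.39°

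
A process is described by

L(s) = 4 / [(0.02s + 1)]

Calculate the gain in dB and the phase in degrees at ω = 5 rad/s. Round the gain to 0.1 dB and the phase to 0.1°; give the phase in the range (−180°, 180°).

At ω = 5 rad/s:
pole (1 + j5·0.02) = 1 + j0.1 → |·| ≈ 1.005, ∠ ≈ 5.71°
|L| = 4 · 1 / (1.005) ≈ 3.9801
Gain = 20 log₁₀(3.9801) ≈ 12.00 dB
∠L = (0°) − (5.71°) = -5.71°

12.0 dB, -5.7°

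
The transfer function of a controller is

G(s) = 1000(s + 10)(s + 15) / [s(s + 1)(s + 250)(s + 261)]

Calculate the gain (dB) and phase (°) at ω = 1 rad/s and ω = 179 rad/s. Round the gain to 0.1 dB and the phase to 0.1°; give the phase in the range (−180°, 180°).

At s = jω = j1:
zero (s+10): 10 + j1 → |·| = √(10²+1²) = √101 ≈ 10.05, ∠ = arctan(1/10) ≈ 5.71°
zero (s+15): 15 + j1 → |·| = √(15²+1²) = √226 ≈ 15.033, ∠ = arctan(1/15) ≈ 3.81°
pole (s+1): 1 + j1 → |·| = √(1²+1²) = √2 ≈ 1.4142, ∠ = arctan(1/1) ≈ 45.00°
pole (s+250): 250 + j1 → |·| = √(250²+1²) = √62501 ≈ 250, ∠ = arctan(1/250) ≈ 0.23°
pole (s+261): 261 + j1 → |·| = √(261²+1²) = √68122 ≈ 261, ∠ = arctan(1/261) ≈ 0.22°
pole at origin: |s| = 1, ∠ = 90.00° (in denominator)
|G| = 1000 · 151.08 / 92277 ≈ 1.6372
Gain = 20 log₁₀(1.6372) ≈ 4.28 dB
∠G = 9.52° − 135.45° = -125.93°

At s = jω = j179:
zero (s+10): 10 + j179 → |·| = √(10²+179²) = √32141 ≈ 179.28, ∠ = arctan(179/10) ≈ 86.80°
zero (s+15): 15 + j179 → |·| = √(15²+179²) = √32266 ≈ 179.63, ∠ = arctan(179/15) ≈ 85.21°
pole (s+1): 1 + j179 → |·| = √(1²+179²) = √32042 ≈ 179, ∠ = arctan(179/1) ≈ 89.68°
pole (s+250): 250 + j179 → |·| = √(250²+179²) = √94541 ≈ 307.48, ∠ = arctan(179/250) ≈ 35.60°
pole (s+261): 261 + j179 → |·| = √(261²+179²) = √100162 ≈ 316.48, ∠ = arctan(179/261) ≈ 34.44°
pole at origin: |s| = 179, ∠ = 90.00° (in denominator)
|G| = 1000 · 32204 / 3.118e+09 ≈ 0.010328
Gain = 20 log₁₀(0.010328) ≈ -39.72 dB
∠G = 172.01° − 249.72° = -77.71°

ω = 1: 4.3 dB, -125.9°; ω = 179: -39.7 dB, -77.7°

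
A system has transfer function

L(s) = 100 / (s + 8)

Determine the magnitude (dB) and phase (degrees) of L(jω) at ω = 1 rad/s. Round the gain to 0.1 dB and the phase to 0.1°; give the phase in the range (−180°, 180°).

At s = jω = j1:
pole (s+8): 8 + j1 → |·| = √(8²+1²) = √65 ≈ 8.0623, ∠ = arctan(1/8) ≈ 7.13°
|L| = 100 / 8.0623 ≈ 12.403
Gain = 20 log₁₀(12.403) ≈ 21.87 dB
∠L = 0.00° − 7.13° = -7.13°

21.9 dB, -7.1°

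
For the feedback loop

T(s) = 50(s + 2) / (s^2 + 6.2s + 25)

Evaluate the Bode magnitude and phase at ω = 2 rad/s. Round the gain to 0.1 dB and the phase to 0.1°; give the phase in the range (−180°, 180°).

At s = jω = j2:
zero (s+2): 2 + j2 → |·| = √(2²+2²) = √8 ≈ 2.8284, ∠ = arctan(2/2) ≈ 45.00°
quadratic: (j2)² + 6.2·j2 + 25 = 21 + j12.4 → |·| ≈ 24.388, ∠ ≈ 30.56°
|T| = 50 · 2.8284 / 24.388 ≈ 5.7988
Gain = 20 log₁₀(5.7988) ≈ 15.27 dB
∠T = 45.00° − 30.56° = 14.44°

15.3 dB, 14.4°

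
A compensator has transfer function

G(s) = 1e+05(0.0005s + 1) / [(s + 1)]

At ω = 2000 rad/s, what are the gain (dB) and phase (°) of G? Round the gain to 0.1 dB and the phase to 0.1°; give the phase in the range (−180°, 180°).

37.0 dB, -45.0°

At ω = 2000 rad/s:
zero (1 + j2000·0.0005) = 1 + j1 → |·| ≈ 1.4142, ∠ ≈ 45.00°
pole (1 + j2000·1) = 1 + j2000 → |·| ≈ 2000, ∠ ≈ 89.97°
|G| = 1e+05 · 1.4142 / (2000) ≈ 70.71
Gain = 20 log₁₀(70.71) ≈ 36.99 dB
∠G = (45.00°) − (89.97°) = -44.97°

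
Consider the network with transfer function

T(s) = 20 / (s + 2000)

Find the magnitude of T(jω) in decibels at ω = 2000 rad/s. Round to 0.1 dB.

-43.0 dB

Substitute s = j2000:
Numerator: 20 = 20 + j0
Denominator: (j2000) + 2000 = 2000 + j2000
|N| = √(20² + 0²) ≈ 20, ∠N ≈ 0.00°
|D| = √(2000² + 2000²) ≈ 2828.4, ∠D ≈ 45.00°
|T| = 20 / 2828.4 ≈ 0.0070711
Gain = 20 log₁₀(0.0070711) ≈ -43.01 dB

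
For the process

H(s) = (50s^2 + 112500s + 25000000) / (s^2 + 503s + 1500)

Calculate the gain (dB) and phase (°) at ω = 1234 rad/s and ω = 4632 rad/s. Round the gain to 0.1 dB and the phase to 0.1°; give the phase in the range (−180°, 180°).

Substitute s = j1234:
Numerator: 50(j1234)^2 + 112500(j1234) + 25000000 = -51137800 + j138825000
Denominator: (j1234)^2 + 503(j1234) + 1500 = -1521256 + j620702
|N| = √(51137800² + 138825000²) ≈ 1.4794e+08, ∠N ≈ 110.22°
|D| = √(1521256² + 620702²) ≈ 1.643e+06, ∠D ≈ 157.80°
|H| = 1.4794e+08 / 1.643e+06 ≈ 90.043
Gain = 20 log₁₀(90.043) ≈ 39.09 dB
∠H = 110.22° − 157.80° = -47.58°

Substitute s = j4632:
Numerator: 50(j4632)^2 + 112500(j4632) + 25000000 = -1047771200 + j521100000
Denominator: (j4632)^2 + 503(j4632) + 1500 = -21453924 + j2329896
|N| = √(1047771200² + 521100000²) ≈ 1.1702e+09, ∠N ≈ 153.56°
|D| = √(21453924² + 2329896²) ≈ 2.158e+07, ∠D ≈ 173.80°
|H| = 1.1702e+09 / 2.158e+07 ≈ 54.226
Gain = 20 log₁₀(54.226) ≈ 34.68 dB
∠H = 153.56° − 173.80° = -20.24°

ω = 1234: 39.1 dB, -47.6°; ω = 4632: 34.7 dB, -20.2°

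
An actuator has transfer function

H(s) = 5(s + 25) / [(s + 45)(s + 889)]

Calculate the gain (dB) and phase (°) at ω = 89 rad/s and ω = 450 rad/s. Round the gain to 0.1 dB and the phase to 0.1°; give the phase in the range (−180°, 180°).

At s = jω = j89:
zero (s+25): 25 + j89 → |·| = √(25²+89²) = √8546 ≈ 92.445, ∠ = arctan(89/25) ≈ 74.31°
pole (s+45): 45 + j89 → |·| = √(45²+89²) = √9946 ≈ 99.73, ∠ = arctan(89/45) ≈ 63.18°
pole (s+889): 889 + j89 → |·| = √(889²+89²) = √798242 ≈ 893.44, ∠ = arctan(89/889) ≈ 5.72°
|H| = 5 · 92.445 / 89103 ≈ 0.0051875
Gain = 20 log₁₀(0.0051875) ≈ -45.70 dB
∠H = 74.31° − 68.90° = 5.41°

At s = jω = j450:
zero (s+25): 25 + j450 → |·| = √(25²+450²) = √203125 ≈ 450.69, ∠ = arctan(450/25) ≈ 86.82°
pole (s+45): 45 + j450 → |·| = √(45²+450²) = √204525 ≈ 452.24, ∠ = arctan(450/45) ≈ 84.29°
pole (s+889): 889 + j450 → |·| = √(889²+450²) = √992821 ≈ 996.4, ∠ = arctan(450/889) ≈ 26.85°
|H| = 5 · 450.69 / 4.5061e+05 ≈ 0.0050009
Gain = 20 log₁₀(0.0050009) ≈ -46.02 dB
∠H = 86.82° − 111.14° = -24.32°

ω = 89: -45.7 dB, 5.4°; ω = 450: -46.0 dB, -24.3°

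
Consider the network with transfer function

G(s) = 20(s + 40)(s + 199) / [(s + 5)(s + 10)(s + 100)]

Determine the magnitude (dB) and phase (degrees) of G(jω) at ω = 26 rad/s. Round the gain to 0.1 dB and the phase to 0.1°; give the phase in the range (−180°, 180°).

At s = jω = j26:
zero (s+40): 40 + j26 → |·| = √(40²+26²) = √2276 ≈ 47.707, ∠ = arctan(26/40) ≈ 33.02°
zero (s+199): 199 + j26 → |·| = √(199²+26²) = √40277 ≈ 200.69, ∠ = arctan(26/199) ≈ 7.44°
pole (s+5): 5 + j26 → |·| = √(5²+26²) = √701 ≈ 26.476, ∠ = arctan(26/5) ≈ 79.11°
pole (s+10): 10 + j26 → |·| = √(10²+26²) = √776 ≈ 27.857, ∠ = arctan(26/10) ≈ 68.96°
pole (s+100): 100 + j26 → |·| = √(100²+26²) = √10676 ≈ 103.32, ∠ = arctan(26/100) ≈ 14.57°
|G| = 20 · 9574.3 / 76203 ≈ 2.5128
Gain = 20 log₁₀(2.5128) ≈ 8.00 dB
∠G = 40.46° − 162.64° = -122.18°

8.0 dB, -122.2°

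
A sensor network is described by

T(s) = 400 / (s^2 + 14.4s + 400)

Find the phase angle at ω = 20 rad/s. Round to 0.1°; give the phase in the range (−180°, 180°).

At s = jω = j20:
quadratic: (j20)² + 14.4·j20 + 400 = 0 + j288 → |·| ≈ 288, ∠ ≈ 90.00°
∠T = 0.00° − 90.00° = -90.00°

-90.0°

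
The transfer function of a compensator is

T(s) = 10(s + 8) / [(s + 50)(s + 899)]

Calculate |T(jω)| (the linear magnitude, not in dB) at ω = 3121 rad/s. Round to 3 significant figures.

At s = jω = j3121:
zero (s+8): 8 + j3121 → |·| = √(8²+3121²) = √9740705 ≈ 3121, ∠ = arctan(3121/8) ≈ 89.85°
pole (s+50): 50 + j3121 → |·| = √(50²+3121²) = √9743141 ≈ 3121.4, ∠ = arctan(3121/50) ≈ 89.08°
pole (s+899): 899 + j3121 → |·| = √(899²+3121²) = √10548842 ≈ 3247.9, ∠ = arctan(3121/899) ≈ 73.93°
|T| = 10 · 3121 / 1.0138e+07 ≈ 0.0030785

0.00308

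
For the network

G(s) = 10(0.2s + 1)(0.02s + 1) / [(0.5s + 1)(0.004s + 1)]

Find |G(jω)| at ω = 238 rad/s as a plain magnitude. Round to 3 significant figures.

At ω = 238 rad/s:
zero (1 + j238·0.2) = 1 + j47.6 → |·| ≈ 47.611, ∠ ≈ 88.80°
zero (1 + j238·0.02) = 1 + j4.76 → |·| ≈ 4.8639, ∠ ≈ 78.14°
pole (1 + j238·0.5) = 1 + j119 → |·| ≈ 119, ∠ ≈ 89.52°
pole (1 + j238·0.004) = 1 + j0.952 → |·| ≈ 1.3807, ∠ ≈ 43.59°
|G| = 10 · 47.611 · 4.8639 / (119 · 1.3807) ≈ 14.094

14.1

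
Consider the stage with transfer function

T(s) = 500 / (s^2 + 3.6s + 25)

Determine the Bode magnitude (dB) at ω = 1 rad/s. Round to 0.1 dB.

At s = jω = j1:
quadratic: (j1)² + 3.6·j1 + 25 = 24 + j3.6 → |·| ≈ 24.268, ∠ ≈ 8.53°
|T| = 500 / 24.268 ≈ 20.603
Gain = 20 log₁₀(20.603) ≈ 26.28 dB

26.3 dB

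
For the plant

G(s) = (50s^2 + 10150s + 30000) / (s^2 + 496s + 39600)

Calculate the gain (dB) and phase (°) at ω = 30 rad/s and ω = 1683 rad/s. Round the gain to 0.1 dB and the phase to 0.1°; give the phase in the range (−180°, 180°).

ω = 30: 17.3 dB, 71.8°; ω = 1683: 33.8 dB, 9.8°

Substitute s = j30:
Numerator: 50(j30)^2 + 10150(j30) + 30000 = -15000 + j304500
Denominator: (j30)^2 + 496(j30) + 39600 = 38700 + j14880
|N| = √(15000² + 304500²) ≈ 3.0487e+05, ∠N ≈ 92.82°
|D| = √(38700² + 14880²) ≈ 41462, ∠D ≈ 21.03°
|G| = 3.0487e+05 / 41462 ≈ 7.353
Gain = 20 log₁₀(7.353) ≈ 17.33 dB
∠G = 92.82° − 21.03° = 71.79°

Substitute s = j1683:
Numerator: 50(j1683)^2 + 10150(j1683) + 30000 = -141594450 + j17082450
Denominator: (j1683)^2 + 496(j1683) + 39600 = -2792889 + j834768
|N| = √(141594450² + 17082450²) ≈ 1.4262e+08, ∠N ≈ 173.12°
|D| = √(2792889² + 834768²) ≈ 2.915e+06, ∠D ≈ 163.36°
|G| = 1.4262e+08 / 2.915e+06 ≈ 48.926
Gain = 20 log₁₀(48.926) ≈ 33.79 dB
∠G = 173.12° − 163.36° = 9.76°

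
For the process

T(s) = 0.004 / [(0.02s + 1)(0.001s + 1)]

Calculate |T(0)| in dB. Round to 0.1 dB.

-48.0 dB

T(0) = 0.004 · 1 / 1 = 0.004
20 log₁₀(0.004) ≈ -47.96 dB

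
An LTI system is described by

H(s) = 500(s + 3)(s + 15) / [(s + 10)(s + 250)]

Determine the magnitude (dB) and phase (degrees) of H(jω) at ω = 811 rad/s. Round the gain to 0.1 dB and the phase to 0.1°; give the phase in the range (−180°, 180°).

At s = jω = j811:
zero (s+3): 3 + j811 → |·| = √(3²+811²) = √657730 ≈ 811.01, ∠ = arctan(811/3) ≈ 89.79°
zero (s+15): 15 + j811 → |·| = √(15²+811²) = √657946 ≈ 811.14, ∠ = arctan(811/15) ≈ 88.94°
pole (s+10): 10 + j811 → |·| = √(10²+811²) = √657821 ≈ 811.06, ∠ = arctan(811/10) ≈ 89.29°
pole (s+250): 250 + j811 → |·| = √(250²+811²) = √720221 ≈ 848.66, ∠ = arctan(811/250) ≈ 72.87°
|H| = 500 · 6.5784e+05 / 6.8831e+05 ≈ 477.87
Gain = 20 log₁₀(477.87) ≈ 53.59 dB
∠H = 178.73° − 162.16° = 16.57°

53.6 dB, 16.6°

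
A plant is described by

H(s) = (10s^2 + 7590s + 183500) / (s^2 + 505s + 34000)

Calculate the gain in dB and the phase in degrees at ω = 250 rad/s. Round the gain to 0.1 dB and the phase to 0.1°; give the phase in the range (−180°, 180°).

Substitute s = j250:
Numerator: 10(j250)^2 + 7590(j250) + 183500 = -441500 + j1897500
Denominator: (j250)^2 + 505(j250) + 34000 = -28500 + j126250
|N| = √(441500² + 1897500²) ≈ 1.9482e+06, ∠N ≈ 103.10°
|D| = √(28500² + 126250²) ≈ 1.2943e+05, ∠D ≈ 102.72°
|H| = 1.9482e+06 / 1.2943e+05 ≈ 15.052
Gain = 20 log₁₀(15.052) ≈ 23.55 dB
∠H = 103.10° − 102.72° = 0.38°

23.6 dB, 0.4°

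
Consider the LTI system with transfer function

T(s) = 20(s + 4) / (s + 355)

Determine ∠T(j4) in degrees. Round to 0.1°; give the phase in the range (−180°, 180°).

At s = jω = j4:
zero (s+4): 4 + j4 → |·| = √(4²+4²) = √32 ≈ 5.6569, ∠ = arctan(4/4) ≈ 45.00°
pole (s+355): 355 + j4 → |·| = √(355²+4²) = √126041 ≈ 355.02, ∠ = arctan(4/355) ≈ 0.65°
∠T = 45.00° − 0.65° = 44.35°

44.4°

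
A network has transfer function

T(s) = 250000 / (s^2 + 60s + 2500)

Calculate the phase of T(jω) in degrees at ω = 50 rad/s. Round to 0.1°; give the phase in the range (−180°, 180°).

At s = jω = j50:
quadratic: (j50)² + 60·j50 + 2500 = 0 + j3000 → |·| ≈ 3000, ∠ ≈ 90.00°
∠T = 0.00° − 90.00° = -90.00°

-90.0°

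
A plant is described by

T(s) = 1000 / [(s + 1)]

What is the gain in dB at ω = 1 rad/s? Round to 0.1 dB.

At ω = 1 rad/s:
pole (1 + j1·1) = 1 + j1 → |·| ≈ 1.4142, ∠ ≈ 45.00°
|T| = 1000 · 1 / (1.4142) ≈ 707.11
Gain = 20 log₁₀(707.11) ≈ 56.99 dB

57.0 dB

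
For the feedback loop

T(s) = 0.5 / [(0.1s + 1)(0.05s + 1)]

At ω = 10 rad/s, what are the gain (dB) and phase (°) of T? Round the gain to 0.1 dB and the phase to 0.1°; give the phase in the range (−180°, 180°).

-10.0 dB, -71.6°

At ω = 10 rad/s:
pole (1 + j10·0.1) = 1 + j1 → |·| ≈ 1.4142, ∠ ≈ 45.00°
pole (1 + j10·0.05) = 1 + j0.5 → |·| ≈ 1.118, ∠ ≈ 26.57°
|T| = 0.5 · 1 / (1.4142 · 1.118) ≈ 0.31624
Gain = 20 log₁₀(0.31624) ≈ -10.00 dB
∠T = (0°) − (45.00° + 26.57°) = -71.57°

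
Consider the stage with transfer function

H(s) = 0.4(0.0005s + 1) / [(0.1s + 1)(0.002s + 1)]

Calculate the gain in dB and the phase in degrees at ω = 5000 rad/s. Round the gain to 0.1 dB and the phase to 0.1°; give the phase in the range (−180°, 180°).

-73.4 dB, -106.0°

At ω = 5000 rad/s:
zero (1 + j5000·0.0005) = 1 + j2.5 → |·| ≈ 2.6926, ∠ ≈ 68.20°
pole (1 + j5000·0.1) = 1 + j500 → |·| ≈ 500, ∠ ≈ 89.89°
pole (1 + j5000·0.002) = 1 + j10 → |·| ≈ 10.05, ∠ ≈ 84.29°
|H| = 0.4 · 2.6926 / (500 · 10.05) ≈ 0.00021434
Gain = 20 log₁₀(0.00021434) ≈ -73.38 dB
∠H = (68.20°) − (89.89° + 84.29°) = -105.98°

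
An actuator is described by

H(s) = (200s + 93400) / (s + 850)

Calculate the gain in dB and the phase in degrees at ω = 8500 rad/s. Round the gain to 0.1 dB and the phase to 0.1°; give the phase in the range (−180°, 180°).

46.0 dB, 2.6°

Substitute s = j8500:
Numerator: 200(j8500) + 93400 = 93400 + j1700000
Denominator: (j8500) + 850 = 850 + j8500
|N| = √(93400² + 1700000²) ≈ 1.7026e+06, ∠N ≈ 86.86°
|D| = √(850² + 8500²) ≈ 8542.4, ∠D ≈ 84.29°
|H| = 1.7026e+06 / 8542.4 ≈ 199.31
Gain = 20 log₁₀(199.31) ≈ 45.99 dB
∠H = 86.86° − 84.29° = 2.57°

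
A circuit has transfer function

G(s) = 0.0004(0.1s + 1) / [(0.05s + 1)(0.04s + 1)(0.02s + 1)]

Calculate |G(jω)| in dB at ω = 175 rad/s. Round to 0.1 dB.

-90.2 dB

At ω = 175 rad/s:
zero (1 + j175·0.1) = 1 + j17.5 → |·| ≈ 17.529, ∠ ≈ 86.73°
pole (1 + j175·0.05) = 1 + j8.75 → |·| ≈ 8.807, ∠ ≈ 83.48°
pole (1 + j175·0.04) = 1 + j7 → |·| ≈ 7.0711, ∠ ≈ 81.87°
pole (1 + j175·0.02) = 1 + j3.5 → |·| ≈ 3.6401, ∠ ≈ 74.05°
|G| = 0.0004 · 17.529 / (8.807 · 7.0711 · 3.6401) ≈ 3.0931e-05
Gain = 20 log₁₀(3.0931e-05) ≈ -90.19 dB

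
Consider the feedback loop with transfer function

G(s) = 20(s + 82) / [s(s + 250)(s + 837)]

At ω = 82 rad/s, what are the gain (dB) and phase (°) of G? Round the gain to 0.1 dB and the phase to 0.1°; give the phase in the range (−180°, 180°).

At s = jω = j82:
zero (s+82): 82 + j82 → |·| = √(82²+82²) = √13448 ≈ 115.97, ∠ = arctan(82/82) ≈ 45.00°
pole (s+250): 250 + j82 → |·| = √(250²+82²) = √69224 ≈ 263.1, ∠ = arctan(82/250) ≈ 18.16°
pole (s+837): 837 + j82 → |·| = √(837²+82²) = √707293 ≈ 841.01, ∠ = arctan(82/837) ≈ 5.60°
pole at origin: |s| = 82, ∠ = 90.00° (in denominator)
|G| = 20 · 115.97 / 1.8144e+07 ≈ 0.00012783
Gain = 20 log₁₀(0.00012783) ≈ -77.87 dB
∠G = 45.00° − 113.76° = -68.76°

-77.9 dB, -68.8°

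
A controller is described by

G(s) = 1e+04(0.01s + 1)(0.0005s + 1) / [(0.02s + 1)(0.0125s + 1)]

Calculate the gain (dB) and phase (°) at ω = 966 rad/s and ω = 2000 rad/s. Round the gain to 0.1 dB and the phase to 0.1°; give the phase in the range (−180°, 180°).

At ω = 966 rad/s:
zero (1 + j966·0.01) = 1 + j9.66 → |·| ≈ 9.7116, ∠ ≈ 84.09°
zero (1 + j966·0.0005) = 1 + j0.483 → |·| ≈ 1.1105, ∠ ≈ 25.78°
pole (1 + j966·0.02) = 1 + j19.32 → |·| ≈ 19.346, ∠ ≈ 87.04°
pole (1 + j966·0.0125) = 1 + j12.075 → |·| ≈ 12.116, ∠ ≈ 85.27°
|G| = 1e+04 · 9.7116 · 1.1105 / (19.346 · 12.116) ≈ 460.11
Gain = 20 log₁₀(460.11) ≈ 53.26 dB
∠G = (84.09° + 25.78°) − (87.04° + 85.27°) = -62.44°

At ω = 2000 rad/s:
zero (1 + j2000·0.01) = 1 + j20 → |·| ≈ 20.025, ∠ ≈ 87.14°
zero (1 + j2000·0.0005) = 1 + j1 → |·| ≈ 1.4142, ∠ ≈ 45.00°
pole (1 + j2000·0.02) = 1 + j40 → |·| ≈ 40.012, ∠ ≈ 88.57°
pole (1 + j2000·0.0125) = 1 + j25 → |·| ≈ 25.02, ∠ ≈ 87.71°
|G| = 1e+04 · 20.025 · 1.4142 / (40.012 · 25.02) ≈ 282.88
Gain = 20 log₁₀(282.88) ≈ 49.03 dB
∠G = (87.14° + 45.00°) − (88.57° + 87.71°) = -44.14°

ω = 966: 53.3 dB, -62.4°; ω = 2000: 49.0 dB, -44.1°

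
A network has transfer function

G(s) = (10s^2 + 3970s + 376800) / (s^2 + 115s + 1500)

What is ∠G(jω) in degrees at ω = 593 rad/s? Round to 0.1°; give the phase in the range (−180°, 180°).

-25.8°

Substitute s = j593:
Numerator: 10(j593)^2 + 3970(j593) + 376800 = -3139690 + j2354210
Denominator: (j593)^2 + 115(j593) + 1500 = -350149 + j68195
|N| = √(3139690² + 2354210²) ≈ 3.9243e+06, ∠N ≈ 143.14°
|D| = √(350149² + 68195²) ≈ 3.5673e+05, ∠D ≈ 168.98°
∠G = 143.14° − 168.98° = -25.84°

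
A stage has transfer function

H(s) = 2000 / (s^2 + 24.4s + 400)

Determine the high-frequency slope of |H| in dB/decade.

Each pole contributes −20 dB/decade at high frequency; each zero contributes +20 dB/decade.
Net: 0 zero(s) − 2 pole(s) → -40 dB/decade.

-40 dB/decade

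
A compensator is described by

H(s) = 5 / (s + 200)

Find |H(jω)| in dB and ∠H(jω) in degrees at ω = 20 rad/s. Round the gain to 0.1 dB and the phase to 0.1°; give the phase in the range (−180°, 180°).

At s = jω = j20:
pole (s+200): 200 + j20 → |·| = √(200²+20²) = √40400 ≈ 201, ∠ = arctan(20/200) ≈ 5.71°
|H| = 5 / 201 ≈ 0.024876
Gain = 20 log₁₀(0.024876) ≈ -32.08 dB
∠H = 0.00° − 5.71° = -5.71°

-32.1 dB, -5.7°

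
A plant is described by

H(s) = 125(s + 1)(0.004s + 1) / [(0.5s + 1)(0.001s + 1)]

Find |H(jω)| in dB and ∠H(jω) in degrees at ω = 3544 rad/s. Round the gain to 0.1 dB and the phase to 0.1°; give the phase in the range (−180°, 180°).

59.7 dB, 11.7°

At ω = 3544 rad/s:
zero (1 + j3544·1) = 1 + j3544 → |·| ≈ 3544, ∠ ≈ 89.98°
zero (1 + j3544·0.004) = 1 + j14.176 → |·| ≈ 14.211, ∠ ≈ 85.96°
pole (1 + j3544·0.5) = 1 + j1772 → |·| ≈ 1772, ∠ ≈ 89.97°
pole (1 + j3544·0.001) = 1 + j3.544 → |·| ≈ 3.6824, ∠ ≈ 74.24°
|H| = 125 · 3544 · 14.211 / (1772 · 3.6824) ≈ 964.79
Gain = 20 log₁₀(964.79) ≈ 59.69 dB
∠H = (89.98° + 85.96°) − (89.97° + 74.24°) = 11.73°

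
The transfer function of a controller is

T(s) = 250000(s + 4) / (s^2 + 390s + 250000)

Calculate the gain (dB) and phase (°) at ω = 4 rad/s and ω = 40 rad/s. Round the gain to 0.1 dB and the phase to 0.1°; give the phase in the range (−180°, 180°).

ω = 4: 15.1 dB, 44.6°; ω = 40: 32.1 dB, 80.7°

At s = jω = j4:
zero (s+4): 4 + j4 → |·| = √(4²+4²) = √32 ≈ 5.6569, ∠ = arctan(4/4) ≈ 45.00°
quadratic: (j4)² + 390·j4 + 250000 = 249984 + j1560 → |·| ≈ 2.4999e+05, ∠ ≈ 0.36°
|T| = 250000 · 5.6569 / 2.4999e+05 ≈ 5.6571
Gain = 20 log₁₀(5.6571) ≈ 15.05 dB
∠T = 45.00° − 0.36° = 44.64°

At s = jω = j40:
zero (s+4): 4 + j40 → |·| = √(4²+40²) = √1616 ≈ 40.2, ∠ = arctan(40/4) ≈ 84.29°
quadratic: (j40)² + 390·j40 + 250000 = 248400 + j15600 → |·| ≈ 2.4889e+05, ∠ ≈ 3.59°
|T| = 250000 · 40.2 / 2.4889e+05 ≈ 40.379
Gain = 20 log₁₀(40.379) ≈ 32.12 dB
∠T = 84.29° − 3.59° = 80.70°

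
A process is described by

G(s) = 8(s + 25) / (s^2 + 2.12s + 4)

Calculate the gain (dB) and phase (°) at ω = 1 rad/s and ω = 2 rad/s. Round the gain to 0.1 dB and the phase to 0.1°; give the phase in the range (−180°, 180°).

ω = 1: 34.7 dB, -33.0°; ω = 2: 33.5 dB, -85.4°

At s = jω = j1:
zero (s+25): 25 + j1 → |·| = √(25²+1²) = √626 ≈ 25.02, ∠ = arctan(1/25) ≈ 2.29°
quadratic: (j1)² + 2.12·j1 + 4 = 3 + j2.12 → |·| ≈ 3.6735, ∠ ≈ 35.25°
|G| = 8 · 25.02 / 3.6735 ≈ 54.488
Gain = 20 log₁₀(54.488) ≈ 34.73 dB
∠G = 2.29° − 35.25° = -32.96°

At s = jω = j2:
zero (s+25): 25 + j2 → |·| = √(25²+2²) = √629 ≈ 25.08, ∠ = arctan(2/25) ≈ 4.57°
quadratic: (j2)² + 2.12·j2 + 4 = 0 + j4.24 → |·| ≈ 4.24, ∠ ≈ 90.00°
|G| = 8 · 25.08 / 4.24 ≈ 47.321
Gain = 20 log₁₀(47.321) ≈ 33.50 dB
∠G = 4.57° − 90.00° = -85.43°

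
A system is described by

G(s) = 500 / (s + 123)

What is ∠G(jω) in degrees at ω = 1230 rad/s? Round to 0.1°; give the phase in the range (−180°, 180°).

At s = jω = j1230:
pole (s+123): 123 + j1230 → |·| = √(123²+1230²) = √1528029 ≈ 1236.1, ∠ = arctan(1230/123) ≈ 84.29°
∠G = 0.00° − 84.29° = -84.29°

-84.3°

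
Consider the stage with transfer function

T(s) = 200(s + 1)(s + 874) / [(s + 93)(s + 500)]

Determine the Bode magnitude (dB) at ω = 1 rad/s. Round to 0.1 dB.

At s = jω = j1:
zero (s+1): 1 + j1 → |·| = √(1²+1²) = √2 ≈ 1.4142, ∠ = arctan(1/1) ≈ 45.00°
zero (s+874): 874 + j1 → |·| = √(874²+1²) = √763877 ≈ 874, ∠ = arctan(1/874) ≈ 0.07°
pole (s+93): 93 + j1 → |·| = √(93²+1²) = √8650 ≈ 93.005, ∠ = arctan(1/93) ≈ 0.62°
pole (s+500): 500 + j1 → |·| = √(500²+1²) = √250001 ≈ 500, ∠ = arctan(1/500) ≈ 0.11°
|T| = 200 · 1236 / 46502 ≈ 5.3159
Gain = 20 log₁₀(5.3159) ≈ 14.51 dB

14.5 dB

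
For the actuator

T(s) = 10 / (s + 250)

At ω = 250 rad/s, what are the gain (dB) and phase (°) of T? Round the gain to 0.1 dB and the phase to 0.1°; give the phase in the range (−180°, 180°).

-31.0 dB, -45.0°

At s = jω = j250:
pole (s+250): 250 + j250 → |·| = √(250²+250²) = √125000 ≈ 353.55, ∠ = arctan(250/250) ≈ 45.00°
|T| = 10 / 353.55 ≈ 0.028285
Gain = 20 log₁₀(0.028285) ≈ -30.97 dB
∠T = 0.00° − 45.00° = -45.00°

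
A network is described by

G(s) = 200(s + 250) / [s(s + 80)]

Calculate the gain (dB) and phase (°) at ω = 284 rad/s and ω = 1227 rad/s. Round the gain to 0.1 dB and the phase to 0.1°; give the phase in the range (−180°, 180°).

At s = jω = j284:
zero (s+250): 250 + j284 → |·| = √(250²+284²) = √143156 ≈ 378.36, ∠ = arctan(284/250) ≈ 48.64°
pole (s+80): 80 + j284 → |·| = √(80²+284²) = √87056 ≈ 295.05, ∠ = arctan(284/80) ≈ 74.27°
pole at origin: |s| = 284, ∠ = 90.00° (in denominator)
|G| = 200 · 378.36 / 83794 ≈ 0.90307
Gain = 20 log₁₀(0.90307) ≈ -0.89 dB
∠G = 48.64° − 164.27° = -115.63°

At s = jω = j1227:
zero (s+250): 250 + j1227 → |·| = √(250²+1227²) = √1568029 ≈ 1252.2, ∠ = arctan(1227/250) ≈ 78.48°
pole (s+80): 80 + j1227 → |·| = √(80²+1227²) = √1511929 ≈ 1229.6, ∠ = arctan(1227/80) ≈ 86.27°
pole at origin: |s| = 1227, ∠ = 90.00° (in denominator)
|G| = 200 · 1252.2 / 1.5087e+06 ≈ 0.166
Gain = 20 log₁₀(0.166) ≈ -15.60 dB
∠G = 78.48° − 176.27° = -97.79°

ω = 284: -0.9 dB, -115.6°; ω = 1227: -15.6 dB, -97.8°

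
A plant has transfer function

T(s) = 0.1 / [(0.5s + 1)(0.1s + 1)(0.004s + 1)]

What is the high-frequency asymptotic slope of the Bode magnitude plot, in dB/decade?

Each pole contributes −20 dB/decade at high frequency; each zero contributes +20 dB/decade.
Net: 0 zero(s) − 3 pole(s) → -60 dB/decade.

-60 dB/decade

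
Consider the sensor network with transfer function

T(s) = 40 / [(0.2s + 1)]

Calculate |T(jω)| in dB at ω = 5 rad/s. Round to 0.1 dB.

At ω = 5 rad/s:
pole (1 + j5·0.2) = 1 + j1 → |·| ≈ 1.4142, ∠ ≈ 45.00°
|T| = 40 · 1 / (1.4142) ≈ 28.285
Gain = 20 log₁₀(28.285) ≈ 29.03 dB

29.0 dB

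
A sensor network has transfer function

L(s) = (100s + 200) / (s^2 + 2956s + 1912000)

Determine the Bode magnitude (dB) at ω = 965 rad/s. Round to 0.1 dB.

-29.9 dB

Substitute s = j965:
Numerator: 100(j965) + 200 = 200 + j96500
Denominator: (j965)^2 + 2956(j965) + 1912000 = 980775 + j2852540
|N| = √(200² + 96500²) ≈ 96500, ∠N ≈ 89.88°
|D| = √(980775² + 2852540²) ≈ 3.0164e+06, ∠D ≈ 71.03°
|L| = 96500 / 3.0164e+06 ≈ 0.031992
Gain = 20 log₁₀(0.031992) ≈ -29.90 dB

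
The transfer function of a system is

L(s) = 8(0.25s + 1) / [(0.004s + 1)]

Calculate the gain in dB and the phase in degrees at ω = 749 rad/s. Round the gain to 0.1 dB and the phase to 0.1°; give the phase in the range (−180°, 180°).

At ω = 749 rad/s:
zero (1 + j749·0.25) = 1 + j187.25 → |·| ≈ 187.25, ∠ ≈ 89.69°
pole (1 + j749·0.004) = 1 + j2.996 → |·| ≈ 3.1585, ∠ ≈ 71.54°
|L| = 8 · 187.25 / (3.1585) ≈ 474.28
Gain = 20 log₁₀(474.28) ≈ 53.52 dB
∠L = (89.69°) − (71.54°) = 18.15°

53.5 dB, 18.2°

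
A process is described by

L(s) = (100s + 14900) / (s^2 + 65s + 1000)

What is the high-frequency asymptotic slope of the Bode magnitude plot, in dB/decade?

Each pole contributes −20 dB/decade at high frequency; each zero contributes +20 dB/decade.
Net: 1 zero(s) − 2 pole(s) → -20 dB/decade.

-20 dB/decade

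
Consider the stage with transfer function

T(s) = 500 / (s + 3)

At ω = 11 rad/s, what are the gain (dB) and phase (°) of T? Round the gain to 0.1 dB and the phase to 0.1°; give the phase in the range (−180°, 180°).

32.8 dB, -74.7°

At s = jω = j11:
pole (s+3): 3 + j11 → |·| = √(3²+11²) = √130 ≈ 11.402, ∠ = arctan(11/3) ≈ 74.74°
|T| = 500 / 11.402 ≈ 43.852
Gain = 20 log₁₀(43.852) ≈ 32.84 dB
∠T = 0.00° − 74.74° = -74.74°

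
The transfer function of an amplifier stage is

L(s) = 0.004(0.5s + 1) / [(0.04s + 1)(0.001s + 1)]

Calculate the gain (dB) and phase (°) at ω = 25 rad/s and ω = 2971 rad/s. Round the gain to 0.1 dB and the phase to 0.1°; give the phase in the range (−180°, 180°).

At ω = 25 rad/s:
zero (1 + j25·0.5) = 1 + j12.5 → |·| ≈ 12.54, ∠ ≈ 85.43°
pole (1 + j25·0.04) = 1 + j1 → |·| ≈ 1.4142, ∠ ≈ 45.00°
pole (1 + j25·0.001) = 1 + j0.025 → |·| ≈ 1.0003, ∠ ≈ 1.43°
|L| = 0.004 · 12.54 / (1.4142 · 1.0003) ≈ 0.035458
Gain = 20 log₁₀(0.035458) ≈ -29.01 dB
∠L = (85.43°) − (45.00° + 1.43°) = 39.00°

At ω = 2971 rad/s:
zero (1 + j2971·0.5) = 1 + j1485.5 → |·| ≈ 1485.5, ∠ ≈ 89.96°
pole (1 + j2971·0.04) = 1 + j118.84 → |·| ≈ 118.84, ∠ ≈ 89.52°
pole (1 + j2971·0.001) = 1 + j2.971 → |·| ≈ 3.1348, ∠ ≈ 71.40°
|L| = 0.004 · 1485.5 / (118.84 · 3.1348) ≈ 0.01595
Gain = 20 log₁₀(0.01595) ≈ -35.94 dB
∠L = (89.96°) − (89.52° + 71.40°) = -70.96°

ω = 25: -29.0 dB, 39.0°; ω = 2971: -35.9 dB, -71.0°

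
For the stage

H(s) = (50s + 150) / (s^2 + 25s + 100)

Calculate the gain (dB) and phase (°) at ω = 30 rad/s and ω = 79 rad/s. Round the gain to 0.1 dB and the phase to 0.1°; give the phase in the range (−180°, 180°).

Substitute s = j30:
Numerator: 50(j30) + 150 = 150 + j1500
Denominator: (j30)^2 + 25(j30) + 100 = -800 + j750
|N| = √(150² + 1500²) ≈ 1507.5, ∠N ≈ 84.29°
|D| = √(800² + 750²) ≈ 1096.6, ∠D ≈ 136.85°
|H| = 1507.5 / 1096.6 ≈ 1.3747
Gain = 20 log₁₀(1.3747) ≈ 2.76 dB
∠H = 84.29° − 136.85° = -52.56°

Substitute s = j79:
Numerator: 50(j79) + 150 = 150 + j3950
Denominator: (j79)^2 + 25(j79) + 100 = -6141 + j1975
|N| = √(150² + 3950²) ≈ 3952.8, ∠N ≈ 87.83°
|D| = √(6141² + 1975²) ≈ 6450.8, ∠D ≈ 162.17°
|H| = 3952.8 / 6450.8 ≈ 0.61276
Gain = 20 log₁₀(0.61276) ≈ -4.25 dB
∠H = 87.83° − 162.17° = -74.34°

ω = 30: 2.8 dB, -52.6°; ω = 79: -4.3 dB, -74.3°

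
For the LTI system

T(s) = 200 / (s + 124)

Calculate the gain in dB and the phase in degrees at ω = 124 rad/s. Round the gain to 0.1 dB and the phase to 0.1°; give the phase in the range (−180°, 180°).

At s = jω = j124:
pole (s+124): 124 + j124 → |·| = √(124²+124²) = √30752 ≈ 175.36, ∠ = arctan(124/124) ≈ 45.00°
|T| = 200 / 175.36 ≈ 1.1405
Gain = 20 log₁₀(1.1405) ≈ 1.14 dB
∠T = 0.00° − 45.00° = -45.00°

1.1 dB, -45.0°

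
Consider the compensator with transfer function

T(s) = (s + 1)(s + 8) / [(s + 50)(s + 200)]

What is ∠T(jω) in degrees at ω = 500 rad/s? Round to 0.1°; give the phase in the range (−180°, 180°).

26.5°

At s = jω = j500:
zero (s+1): 1 + j500 → |·| = √(1²+500²) = √250001 ≈ 500, ∠ = arctan(500/1) ≈ 89.89°
zero (s+8): 8 + j500 → |·| = √(8²+500²) = √250064 ≈ 500.06, ∠ = arctan(500/8) ≈ 89.08°
pole (s+50): 50 + j500 → |·| = √(50²+500²) = √252500 ≈ 502.49, ∠ = arctan(500/50) ≈ 84.29°
pole (s+200): 200 + j500 → |·| = √(200²+500²) = √290000 ≈ 538.52, ∠ = arctan(500/200) ≈ 68.20°
∠T = 178.97° − 152.49° = 26.48°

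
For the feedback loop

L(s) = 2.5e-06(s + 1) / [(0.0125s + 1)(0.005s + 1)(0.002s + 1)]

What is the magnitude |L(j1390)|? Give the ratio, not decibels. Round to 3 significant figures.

9.63e-06

At ω = 1390 rad/s:
zero (1 + j1390·1) = 1 + j1390 → |·| ≈ 1390, ∠ ≈ 89.96°
pole (1 + j1390·0.0125) = 1 + j17.375 → |·| ≈ 17.404, ∠ ≈ 86.71°
pole (1 + j1390·0.005) = 1 + j6.95 → |·| ≈ 7.0216, ∠ ≈ 81.81°
pole (1 + j1390·0.002) = 1 + j2.78 → |·| ≈ 2.9544, ∠ ≈ 70.22°
|L| = 2.5e-06 · 1390 / (17.404 · 7.0216 · 2.9544) ≈ 9.625e-06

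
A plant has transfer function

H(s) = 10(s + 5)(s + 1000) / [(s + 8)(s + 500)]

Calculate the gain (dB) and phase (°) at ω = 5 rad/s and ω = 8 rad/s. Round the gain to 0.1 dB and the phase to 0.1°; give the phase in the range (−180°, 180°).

At s = jω = j5:
zero (s+5): 5 + j5 → |·| = √(5²+5²) = √50 ≈ 7.0711, ∠ = arctan(5/5) ≈ 45.00°
zero (s+1000): 1000 + j5 → |·| = √(1000²+5²) = √1000025 ≈ 1000, ∠ = arctan(5/1000) ≈ 0.29°
pole (s+8): 8 + j5 → |·| = √(8²+5²) = √89 ≈ 9.434, ∠ = arctan(5/8) ≈ 32.01°
pole (s+500): 500 + j5 → |·| = √(500²+5²) = √250025 ≈ 500.02, ∠ = arctan(5/500) ≈ 0.57°
|H| = 10 · 7071.1 / 4717.2 ≈ 14.99
Gain = 20 log₁₀(14.99) ≈ 23.52 dB
∠H = 45.29° − 32.58° = 12.71°

At s = jω = j8:
zero (s+5): 5 + j8 → |·| = √(5²+8²) = √89 ≈ 9.434, ∠ = arctan(8/5) ≈ 57.99°
zero (s+1000): 1000 + j8 → |·| = √(1000²+8²) = √1000064 ≈ 1000, ∠ = arctan(8/1000) ≈ 0.46°
pole (s+8): 8 + j8 → |·| = √(8²+8²) = √128 ≈ 11.314, ∠ = arctan(8/8) ≈ 45.00°
pole (s+500): 500 + j8 → |·| = √(500²+8²) = √250064 ≈ 500.06, ∠ = arctan(8/500) ≈ 0.92°
|H| = 10 · 9434 / 5657.7 ≈ 16.675
Gain = 20 log₁₀(16.675) ≈ 24.44 dB
∠H = 58.45° − 45.92° = 12.53°

ω = 5: 23.5 dB, 12.7°; ω = 8: 24.4 dB, 12.5°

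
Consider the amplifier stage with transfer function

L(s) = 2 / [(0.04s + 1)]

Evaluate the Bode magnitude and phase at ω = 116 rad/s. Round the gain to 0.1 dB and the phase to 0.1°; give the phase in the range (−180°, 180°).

-7.5 dB, -77.8°

At ω = 116 rad/s:
pole (1 + j116·0.04) = 1 + j4.64 → |·| ≈ 4.7465, ∠ ≈ 77.84°
|L| = 2 · 1 / (4.7465) ≈ 0.42136
Gain = 20 log₁₀(0.42136) ≈ -7.51 dB
∠L = (0°) − (77.84°) = -77.84°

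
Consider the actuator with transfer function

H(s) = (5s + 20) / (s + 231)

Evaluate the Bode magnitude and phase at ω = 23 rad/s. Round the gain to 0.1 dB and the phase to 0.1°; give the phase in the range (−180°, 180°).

Substitute s = j23:
Numerator: 5(j23) + 20 = 20 + j115
Denominator: (j23) + 231 = 231 + j23
|N| = √(20² + 115²) ≈ 116.73, ∠N ≈ 80.13°
|D| = √(231² + 23²) ≈ 232.14, ∠D ≈ 5.69°
|H| = 116.73 / 232.14 ≈ 0.50284
Gain = 20 log₁₀(0.50284) ≈ -5.97 dB
∠H = 80.13° − 5.69° = 74.44°

-6.0 dB, 74.4°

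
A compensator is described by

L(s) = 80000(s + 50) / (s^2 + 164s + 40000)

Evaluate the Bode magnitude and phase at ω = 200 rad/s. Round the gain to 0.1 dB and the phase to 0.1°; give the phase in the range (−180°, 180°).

54.0 dB, -14.0°

At s = jω = j200:
zero (s+50): 50 + j200 → |·| = √(50²+200²) = √42500 ≈ 206.16, ∠ = arctan(200/50) ≈ 75.96°
quadratic: (j200)² + 164·j200 + 40000 = 0 + j32800 → |·| ≈ 32800, ∠ ≈ 90.00°
|L| = 80000 · 206.16 / 32800 ≈ 502.83
Gain = 20 log₁₀(502.83) ≈ 54.03 dB
∠L = 75.96° − 90.00° = -14.04°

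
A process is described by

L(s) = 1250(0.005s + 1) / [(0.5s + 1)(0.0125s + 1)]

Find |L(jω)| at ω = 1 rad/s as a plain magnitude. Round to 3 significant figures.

At ω = 1 rad/s:
zero (1 + j1·0.005) = 1 + j0.005 → |·| ≈ 1, ∠ ≈ 0.29°
pole (1 + j1·0.5) = 1 + j0.5 → |·| ≈ 1.118, ∠ ≈ 26.57°
pole (1 + j1·0.0125) = 1 + j0.0125 → |·| ≈ 1.0001, ∠ ≈ 0.72°
|L| = 1250 · 1 / (1.118 · 1.0001) ≈ 1118

1.12e+03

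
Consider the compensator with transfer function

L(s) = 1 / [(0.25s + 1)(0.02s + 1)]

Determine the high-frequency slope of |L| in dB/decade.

-40 dB/decade

Each pole contributes −20 dB/decade at high frequency; each zero contributes +20 dB/decade.
Net: 0 zero(s) − 2 pole(s) → -40 dB/decade.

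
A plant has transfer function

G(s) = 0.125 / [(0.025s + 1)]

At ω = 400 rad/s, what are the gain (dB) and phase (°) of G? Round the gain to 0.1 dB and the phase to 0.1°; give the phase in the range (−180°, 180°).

-38.1 dB, -84.3°

At ω = 400 rad/s:
pole (1 + j400·0.025) = 1 + j10 → |·| ≈ 10.05, ∠ ≈ 84.29°
|G| = 0.125 · 1 / (10.05) ≈ 0.012438
Gain = 20 log₁₀(0.012438) ≈ -38.10 dB
∠G = (0°) − (84.29°) = -84.29°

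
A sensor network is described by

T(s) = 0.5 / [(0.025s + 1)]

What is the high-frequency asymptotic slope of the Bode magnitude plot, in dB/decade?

-20 dB/decade

Each pole contributes −20 dB/decade at high frequency; each zero contributes +20 dB/decade.
Net: 0 zero(s) − 1 pole(s) → -20 dB/decade.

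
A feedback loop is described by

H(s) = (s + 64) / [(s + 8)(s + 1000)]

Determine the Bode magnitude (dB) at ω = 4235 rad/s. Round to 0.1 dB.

-72.8 dB

At s = jω = j4235:
zero (s+64): 64 + j4235 → |·| = √(64²+4235²) = √17939321 ≈ 4235.5, ∠ = arctan(4235/64) ≈ 89.13°
pole (s+8): 8 + j4235 → |·| = √(8²+4235²) = √17935289 ≈ 4235, ∠ = arctan(4235/8) ≈ 89.89°
pole (s+1000): 1000 + j4235 → |·| = √(1000²+4235²) = √18935225 ≈ 4351.5, ∠ = arctan(4235/1000) ≈ 76.71°
|H| = 1 · 4235.5 / 1.8429e+07 ≈ 0.00022983
Gain = 20 log₁₀(0.00022983) ≈ -72.77 dB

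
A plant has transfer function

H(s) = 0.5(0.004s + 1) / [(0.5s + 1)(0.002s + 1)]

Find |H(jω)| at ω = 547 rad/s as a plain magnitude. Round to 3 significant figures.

0.00297

At ω = 547 rad/s:
zero (1 + j547·0.004) = 1 + j2.188 → |·| ≈ 2.4057, ∠ ≈ 65.44°
pole (1 + j547·0.5) = 1 + j273.5 → |·| ≈ 273.5, ∠ ≈ 89.79°
pole (1 + j547·0.002) = 1 + j1.094 → |·| ≈ 1.4822, ∠ ≈ 47.57°
|H| = 0.5 · 2.4057 / (273.5 · 1.4822) ≈ 0.0029672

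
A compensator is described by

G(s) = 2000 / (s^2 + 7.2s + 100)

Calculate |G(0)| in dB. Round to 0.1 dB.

26.0 dB

G(0) = 2000 / 100 = 20
20 log₁₀(20) ≈ 26.02 dB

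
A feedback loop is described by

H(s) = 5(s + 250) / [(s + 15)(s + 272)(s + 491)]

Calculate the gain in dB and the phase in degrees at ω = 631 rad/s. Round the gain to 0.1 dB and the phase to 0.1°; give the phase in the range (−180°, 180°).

-100.2 dB, -139.0°

At s = jω = j631:
zero (s+250): 250 + j631 → |·| = √(250²+631²) = √460661 ≈ 678.72, ∠ = arctan(631/250) ≈ 68.39°
pole (s+15): 15 + j631 → |·| = √(15²+631²) = √398386 ≈ 631.18, ∠ = arctan(631/15) ≈ 88.64°
pole (s+272): 272 + j631 → |·| = √(272²+631²) = √472145 ≈ 687.13, ∠ = arctan(631/272) ≈ 66.68°
pole (s+491): 491 + j631 → |·| = √(491²+631²) = √639242 ≈ 799.53, ∠ = arctan(631/491) ≈ 52.11°
|H| = 5 · 678.72 / 3.4676e+08 ≈ 9.7866e-06
Gain = 20 log₁₀(9.7866e-06) ≈ -100.19 dB
∠H = 68.39° − 207.43° = -139.04°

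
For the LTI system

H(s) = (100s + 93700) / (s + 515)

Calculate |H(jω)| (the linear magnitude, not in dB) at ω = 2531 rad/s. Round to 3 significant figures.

Substitute s = j2531:
Numerator: 100(j2531) + 93700 = 93700 + j253100
Denominator: (j2531) + 515 = 515 + j2531
|N| = √(93700² + 253100²) ≈ 2.6989e+05, ∠N ≈ 69.68°
|D| = √(515² + 2531²) ≈ 2582.9, ∠D ≈ 78.50°
|H| = 2.6989e+05 / 2582.9 ≈ 104.49

104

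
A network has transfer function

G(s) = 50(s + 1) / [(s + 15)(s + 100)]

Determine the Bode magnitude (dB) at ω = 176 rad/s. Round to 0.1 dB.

At s = jω = j176:
zero (s+1): 1 + j176 → |·| = √(1²+176²) = √30977 ≈ 176, ∠ = arctan(176/1) ≈ 89.67°
pole (s+15): 15 + j176 → |·| = √(15²+176²) = √31201 ≈ 176.64, ∠ = arctan(176/15) ≈ 85.13°
pole (s+100): 100 + j176 → |·| = √(100²+176²) = √40976 ≈ 202.43, ∠ = arctan(176/100) ≈ 60.40°
|G| = 50 · 176 / 35757 ≈ 0.24611
Gain = 20 log₁₀(0.24611) ≈ -12.18 dB

-12.2 dB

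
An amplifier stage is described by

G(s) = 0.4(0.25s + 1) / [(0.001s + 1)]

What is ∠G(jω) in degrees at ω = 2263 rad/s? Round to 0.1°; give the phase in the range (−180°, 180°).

23.7°

At ω = 2263 rad/s:
zero (1 + j2263·0.25) = 1 + j565.75 → |·| ≈ 565.75, ∠ ≈ 89.90°
pole (1 + j2263·0.001) = 1 + j2.263 → |·| ≈ 2.4741, ∠ ≈ 66.16°
∠G = (89.90°) − (66.16°) = 23.74°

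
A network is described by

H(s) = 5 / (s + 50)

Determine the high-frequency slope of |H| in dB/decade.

-20 dB/decade

Each pole contributes −20 dB/decade at high frequency; each zero contributes +20 dB/decade.
Net: 0 zero(s) − 1 pole(s) → -20 dB/decade.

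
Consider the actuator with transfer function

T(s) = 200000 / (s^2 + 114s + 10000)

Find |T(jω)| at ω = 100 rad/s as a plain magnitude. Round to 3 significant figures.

At s = jω = j100:
quadratic: (j100)² + 114·j100 + 10000 = 0 + j11400 → |·| ≈ 11400, ∠ ≈ 90.00°
|T| = 200000 / 11400 ≈ 17.544

17.5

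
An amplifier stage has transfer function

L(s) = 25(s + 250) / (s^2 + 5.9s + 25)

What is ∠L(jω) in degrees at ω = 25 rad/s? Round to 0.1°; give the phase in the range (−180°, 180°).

-160.5°

At s = jω = j25:
zero (s+250): 250 + j25 → |·| = √(250²+25²) = √63125 ≈ 251.25, ∠ = arctan(25/250) ≈ 5.71°
quadratic: (j25)² + 5.9·j25 + 25 = -600 + j147.5 → |·| ≈ 617.86, ∠ ≈ 166.19°
∠L = 5.71° − 166.19° = -160.48°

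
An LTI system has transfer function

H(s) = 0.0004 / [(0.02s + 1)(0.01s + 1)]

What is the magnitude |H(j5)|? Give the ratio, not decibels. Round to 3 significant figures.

At ω = 5 rad/s:
pole (1 + j5·0.02) = 1 + j0.1 → |·| ≈ 1.005, ∠ ≈ 5.71°
pole (1 + j5·0.01) = 1 + j0.05 → |·| ≈ 1.0012, ∠ ≈ 2.86°
|H| = 0.0004 · 1 / (1.005 · 1.0012) ≈ 0.00039753

0.000398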